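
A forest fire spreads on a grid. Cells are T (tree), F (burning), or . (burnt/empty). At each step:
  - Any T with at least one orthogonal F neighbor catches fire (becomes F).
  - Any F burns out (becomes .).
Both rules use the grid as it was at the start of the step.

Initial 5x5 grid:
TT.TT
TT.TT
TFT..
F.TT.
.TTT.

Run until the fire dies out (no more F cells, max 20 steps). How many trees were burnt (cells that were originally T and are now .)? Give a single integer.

Answer: 11

Derivation:
Step 1: +3 fires, +2 burnt (F count now 3)
Step 2: +3 fires, +3 burnt (F count now 3)
Step 3: +3 fires, +3 burnt (F count now 3)
Step 4: +2 fires, +3 burnt (F count now 2)
Step 5: +0 fires, +2 burnt (F count now 0)
Fire out after step 5
Initially T: 15, now '.': 21
Total burnt (originally-T cells now '.'): 11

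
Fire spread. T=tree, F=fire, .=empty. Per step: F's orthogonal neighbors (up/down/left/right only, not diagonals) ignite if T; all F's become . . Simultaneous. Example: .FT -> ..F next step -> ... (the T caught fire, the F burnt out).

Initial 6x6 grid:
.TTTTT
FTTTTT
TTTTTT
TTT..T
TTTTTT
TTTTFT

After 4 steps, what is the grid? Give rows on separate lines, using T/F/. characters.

Step 1: 5 trees catch fire, 2 burn out
  .TTTTT
  .FTTTT
  FTTTTT
  TTT..T
  TTTTFT
  TTTF.F
Step 2: 7 trees catch fire, 5 burn out
  .FTTTT
  ..FTTT
  .FTTTT
  FTT..T
  TTTF.F
  TTF...
Step 3: 8 trees catch fire, 7 burn out
  ..FTTT
  ...FTT
  ..FTTT
  .FT..F
  FTF...
  TF....
Step 4: 7 trees catch fire, 8 burn out
  ...FTT
  ....FT
  ...FTF
  ..F...
  .F....
  F.....

...FTT
....FT
...FTF
..F...
.F....
F.....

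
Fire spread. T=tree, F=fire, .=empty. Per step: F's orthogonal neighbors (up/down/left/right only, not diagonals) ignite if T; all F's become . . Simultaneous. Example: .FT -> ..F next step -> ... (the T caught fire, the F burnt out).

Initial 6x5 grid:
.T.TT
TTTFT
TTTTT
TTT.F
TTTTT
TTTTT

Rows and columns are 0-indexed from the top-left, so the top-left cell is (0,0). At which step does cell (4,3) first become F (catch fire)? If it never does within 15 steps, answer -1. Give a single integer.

Step 1: cell (4,3)='T' (+6 fires, +2 burnt)
Step 2: cell (4,3)='F' (+5 fires, +6 burnt)
  -> target ignites at step 2
Step 3: cell (4,3)='.' (+6 fires, +5 burnt)
Step 4: cell (4,3)='.' (+4 fires, +6 burnt)
Step 5: cell (4,3)='.' (+3 fires, +4 burnt)
Step 6: cell (4,3)='.' (+1 fires, +3 burnt)
Step 7: cell (4,3)='.' (+0 fires, +1 burnt)
  fire out at step 7

2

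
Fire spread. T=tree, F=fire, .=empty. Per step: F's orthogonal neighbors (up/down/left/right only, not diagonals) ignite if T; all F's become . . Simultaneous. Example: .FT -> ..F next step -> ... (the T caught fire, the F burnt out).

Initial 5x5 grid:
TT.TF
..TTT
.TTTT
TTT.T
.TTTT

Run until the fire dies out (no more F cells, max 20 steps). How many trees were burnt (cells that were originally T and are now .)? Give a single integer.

Step 1: +2 fires, +1 burnt (F count now 2)
Step 2: +2 fires, +2 burnt (F count now 2)
Step 3: +3 fires, +2 burnt (F count now 3)
Step 4: +2 fires, +3 burnt (F count now 2)
Step 5: +3 fires, +2 burnt (F count now 3)
Step 6: +2 fires, +3 burnt (F count now 2)
Step 7: +2 fires, +2 burnt (F count now 2)
Step 8: +0 fires, +2 burnt (F count now 0)
Fire out after step 8
Initially T: 18, now '.': 23
Total burnt (originally-T cells now '.'): 16

Answer: 16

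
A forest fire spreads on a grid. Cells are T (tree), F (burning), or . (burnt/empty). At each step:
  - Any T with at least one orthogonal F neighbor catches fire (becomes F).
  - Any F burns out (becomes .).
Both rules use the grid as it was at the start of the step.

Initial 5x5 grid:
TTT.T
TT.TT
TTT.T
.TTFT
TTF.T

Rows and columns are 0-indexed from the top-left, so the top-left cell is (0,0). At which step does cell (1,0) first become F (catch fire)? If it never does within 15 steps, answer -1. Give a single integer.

Step 1: cell (1,0)='T' (+3 fires, +2 burnt)
Step 2: cell (1,0)='T' (+5 fires, +3 burnt)
Step 3: cell (1,0)='T' (+2 fires, +5 burnt)
Step 4: cell (1,0)='T' (+4 fires, +2 burnt)
Step 5: cell (1,0)='F' (+2 fires, +4 burnt)
  -> target ignites at step 5
Step 6: cell (1,0)='.' (+2 fires, +2 burnt)
Step 7: cell (1,0)='.' (+0 fires, +2 burnt)
  fire out at step 7

5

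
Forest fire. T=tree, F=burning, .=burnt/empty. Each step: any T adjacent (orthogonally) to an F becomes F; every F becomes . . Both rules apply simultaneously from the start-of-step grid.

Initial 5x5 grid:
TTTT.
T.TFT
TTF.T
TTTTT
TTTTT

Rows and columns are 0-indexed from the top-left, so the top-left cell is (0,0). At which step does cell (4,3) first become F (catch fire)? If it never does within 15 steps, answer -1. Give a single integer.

Step 1: cell (4,3)='T' (+5 fires, +2 burnt)
Step 2: cell (4,3)='T' (+6 fires, +5 burnt)
Step 3: cell (4,3)='F' (+6 fires, +6 burnt)
  -> target ignites at step 3
Step 4: cell (4,3)='.' (+3 fires, +6 burnt)
Step 5: cell (4,3)='.' (+0 fires, +3 burnt)
  fire out at step 5

3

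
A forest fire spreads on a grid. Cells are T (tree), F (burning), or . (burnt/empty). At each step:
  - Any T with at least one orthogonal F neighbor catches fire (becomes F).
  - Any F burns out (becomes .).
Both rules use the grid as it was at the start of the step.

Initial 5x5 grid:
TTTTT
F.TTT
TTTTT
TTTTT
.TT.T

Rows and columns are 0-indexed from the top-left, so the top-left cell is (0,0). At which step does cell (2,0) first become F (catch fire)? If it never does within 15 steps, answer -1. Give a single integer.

Step 1: cell (2,0)='F' (+2 fires, +1 burnt)
  -> target ignites at step 1
Step 2: cell (2,0)='.' (+3 fires, +2 burnt)
Step 3: cell (2,0)='.' (+3 fires, +3 burnt)
Step 4: cell (2,0)='.' (+5 fires, +3 burnt)
Step 5: cell (2,0)='.' (+5 fires, +5 burnt)
Step 6: cell (2,0)='.' (+2 fires, +5 burnt)
Step 7: cell (2,0)='.' (+1 fires, +2 burnt)
Step 8: cell (2,0)='.' (+0 fires, +1 burnt)
  fire out at step 8

1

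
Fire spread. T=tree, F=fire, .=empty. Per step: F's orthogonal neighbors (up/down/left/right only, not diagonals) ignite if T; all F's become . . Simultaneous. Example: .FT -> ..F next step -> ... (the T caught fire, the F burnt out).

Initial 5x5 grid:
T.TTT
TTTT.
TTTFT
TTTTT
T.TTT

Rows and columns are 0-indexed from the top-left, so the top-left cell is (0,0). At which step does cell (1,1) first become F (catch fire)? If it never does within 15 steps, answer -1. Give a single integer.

Step 1: cell (1,1)='T' (+4 fires, +1 burnt)
Step 2: cell (1,1)='T' (+6 fires, +4 burnt)
Step 3: cell (1,1)='F' (+7 fires, +6 burnt)
  -> target ignites at step 3
Step 4: cell (1,1)='.' (+2 fires, +7 burnt)
Step 5: cell (1,1)='.' (+2 fires, +2 burnt)
Step 6: cell (1,1)='.' (+0 fires, +2 burnt)
  fire out at step 6

3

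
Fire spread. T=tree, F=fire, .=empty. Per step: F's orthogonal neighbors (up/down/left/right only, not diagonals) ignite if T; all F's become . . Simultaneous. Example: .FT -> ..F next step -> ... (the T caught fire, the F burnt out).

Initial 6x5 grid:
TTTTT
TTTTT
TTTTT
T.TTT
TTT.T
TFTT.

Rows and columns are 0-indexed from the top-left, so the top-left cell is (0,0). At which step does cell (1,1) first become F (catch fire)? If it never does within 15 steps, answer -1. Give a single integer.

Step 1: cell (1,1)='T' (+3 fires, +1 burnt)
Step 2: cell (1,1)='T' (+3 fires, +3 burnt)
Step 3: cell (1,1)='T' (+2 fires, +3 burnt)
Step 4: cell (1,1)='T' (+3 fires, +2 burnt)
Step 5: cell (1,1)='T' (+5 fires, +3 burnt)
Step 6: cell (1,1)='F' (+6 fires, +5 burnt)
  -> target ignites at step 6
Step 7: cell (1,1)='.' (+3 fires, +6 burnt)
Step 8: cell (1,1)='.' (+1 fires, +3 burnt)
Step 9: cell (1,1)='.' (+0 fires, +1 burnt)
  fire out at step 9

6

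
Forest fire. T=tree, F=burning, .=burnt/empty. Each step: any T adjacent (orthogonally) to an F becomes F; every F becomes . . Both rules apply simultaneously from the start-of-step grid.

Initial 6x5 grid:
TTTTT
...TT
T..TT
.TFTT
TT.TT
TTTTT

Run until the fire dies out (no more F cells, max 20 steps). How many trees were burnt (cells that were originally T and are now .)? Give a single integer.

Answer: 21

Derivation:
Step 1: +2 fires, +1 burnt (F count now 2)
Step 2: +4 fires, +2 burnt (F count now 4)
Step 3: +6 fires, +4 burnt (F count now 6)
Step 4: +5 fires, +6 burnt (F count now 5)
Step 5: +2 fires, +5 burnt (F count now 2)
Step 6: +1 fires, +2 burnt (F count now 1)
Step 7: +1 fires, +1 burnt (F count now 1)
Step 8: +0 fires, +1 burnt (F count now 0)
Fire out after step 8
Initially T: 22, now '.': 29
Total burnt (originally-T cells now '.'): 21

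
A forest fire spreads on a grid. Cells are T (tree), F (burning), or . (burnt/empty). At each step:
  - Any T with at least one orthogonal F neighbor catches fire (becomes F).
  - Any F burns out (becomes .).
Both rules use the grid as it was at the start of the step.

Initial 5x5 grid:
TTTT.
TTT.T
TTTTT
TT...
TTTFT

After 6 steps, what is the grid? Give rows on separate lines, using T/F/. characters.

Step 1: 2 trees catch fire, 1 burn out
  TTTT.
  TTT.T
  TTTTT
  TT...
  TTF.F
Step 2: 1 trees catch fire, 2 burn out
  TTTT.
  TTT.T
  TTTTT
  TT...
  TF...
Step 3: 2 trees catch fire, 1 burn out
  TTTT.
  TTT.T
  TTTTT
  TF...
  F....
Step 4: 2 trees catch fire, 2 burn out
  TTTT.
  TTT.T
  TFTTT
  F....
  .....
Step 5: 3 trees catch fire, 2 burn out
  TTTT.
  TFT.T
  F.FTT
  .....
  .....
Step 6: 4 trees catch fire, 3 burn out
  TFTT.
  F.F.T
  ...FT
  .....
  .....

TFTT.
F.F.T
...FT
.....
.....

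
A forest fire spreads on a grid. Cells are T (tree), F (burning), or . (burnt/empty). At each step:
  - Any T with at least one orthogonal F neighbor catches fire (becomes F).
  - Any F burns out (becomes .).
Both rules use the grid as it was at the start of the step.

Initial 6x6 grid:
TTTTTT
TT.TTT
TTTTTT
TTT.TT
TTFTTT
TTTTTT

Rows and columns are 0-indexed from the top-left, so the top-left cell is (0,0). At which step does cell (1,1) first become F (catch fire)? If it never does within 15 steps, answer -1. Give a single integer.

Step 1: cell (1,1)='T' (+4 fires, +1 burnt)
Step 2: cell (1,1)='T' (+6 fires, +4 burnt)
Step 3: cell (1,1)='T' (+7 fires, +6 burnt)
Step 4: cell (1,1)='F' (+6 fires, +7 burnt)
  -> target ignites at step 4
Step 5: cell (1,1)='.' (+5 fires, +6 burnt)
Step 6: cell (1,1)='.' (+4 fires, +5 burnt)
Step 7: cell (1,1)='.' (+1 fires, +4 burnt)
Step 8: cell (1,1)='.' (+0 fires, +1 burnt)
  fire out at step 8

4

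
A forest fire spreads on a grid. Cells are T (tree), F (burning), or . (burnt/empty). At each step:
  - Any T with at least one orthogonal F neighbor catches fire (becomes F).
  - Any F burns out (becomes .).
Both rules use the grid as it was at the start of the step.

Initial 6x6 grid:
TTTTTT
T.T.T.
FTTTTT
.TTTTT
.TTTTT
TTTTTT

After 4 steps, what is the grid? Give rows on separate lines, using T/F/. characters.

Step 1: 2 trees catch fire, 1 burn out
  TTTTTT
  F.T.T.
  .FTTTT
  .TTTTT
  .TTTTT
  TTTTTT
Step 2: 3 trees catch fire, 2 burn out
  FTTTTT
  ..T.T.
  ..FTTT
  .FTTTT
  .TTTTT
  TTTTTT
Step 3: 5 trees catch fire, 3 burn out
  .FTTTT
  ..F.T.
  ...FTT
  ..FTTT
  .FTTTT
  TTTTTT
Step 4: 5 trees catch fire, 5 burn out
  ..FTTT
  ....T.
  ....FT
  ...FTT
  ..FTTT
  TFTTTT

..FTTT
....T.
....FT
...FTT
..FTTT
TFTTTT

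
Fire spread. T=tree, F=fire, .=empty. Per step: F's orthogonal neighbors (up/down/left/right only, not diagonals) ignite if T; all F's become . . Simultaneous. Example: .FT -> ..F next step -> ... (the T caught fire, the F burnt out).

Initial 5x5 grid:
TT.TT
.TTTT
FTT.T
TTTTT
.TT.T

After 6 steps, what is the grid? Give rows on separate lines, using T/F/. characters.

Step 1: 2 trees catch fire, 1 burn out
  TT.TT
  .TTTT
  .FT.T
  FTTTT
  .TT.T
Step 2: 3 trees catch fire, 2 burn out
  TT.TT
  .FTTT
  ..F.T
  .FTTT
  .TT.T
Step 3: 4 trees catch fire, 3 burn out
  TF.TT
  ..FTT
  ....T
  ..FTT
  .FT.T
Step 4: 4 trees catch fire, 4 burn out
  F..TT
  ...FT
  ....T
  ...FT
  ..F.T
Step 5: 3 trees catch fire, 4 burn out
  ...FT
  ....F
  ....T
  ....F
  ....T
Step 6: 3 trees catch fire, 3 burn out
  ....F
  .....
  ....F
  .....
  ....F

....F
.....
....F
.....
....F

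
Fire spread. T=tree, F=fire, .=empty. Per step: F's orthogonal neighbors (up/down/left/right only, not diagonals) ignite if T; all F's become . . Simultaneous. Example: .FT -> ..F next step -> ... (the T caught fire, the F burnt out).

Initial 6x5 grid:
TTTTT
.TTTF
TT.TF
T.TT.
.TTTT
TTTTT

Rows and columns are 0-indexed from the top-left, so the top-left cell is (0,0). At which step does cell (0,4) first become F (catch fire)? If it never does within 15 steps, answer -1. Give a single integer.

Step 1: cell (0,4)='F' (+3 fires, +2 burnt)
  -> target ignites at step 1
Step 2: cell (0,4)='.' (+3 fires, +3 burnt)
Step 3: cell (0,4)='.' (+4 fires, +3 burnt)
Step 4: cell (0,4)='.' (+5 fires, +4 burnt)
Step 5: cell (0,4)='.' (+5 fires, +5 burnt)
Step 6: cell (0,4)='.' (+2 fires, +5 burnt)
Step 7: cell (0,4)='.' (+1 fires, +2 burnt)
Step 8: cell (0,4)='.' (+0 fires, +1 burnt)
  fire out at step 8

1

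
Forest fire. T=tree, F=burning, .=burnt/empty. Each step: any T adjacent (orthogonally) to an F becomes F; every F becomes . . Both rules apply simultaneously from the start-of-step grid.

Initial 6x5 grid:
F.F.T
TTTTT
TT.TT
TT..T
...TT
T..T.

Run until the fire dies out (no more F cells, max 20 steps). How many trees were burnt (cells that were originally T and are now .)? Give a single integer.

Answer: 16

Derivation:
Step 1: +2 fires, +2 burnt (F count now 2)
Step 2: +3 fires, +2 burnt (F count now 3)
Step 3: +4 fires, +3 burnt (F count now 4)
Step 4: +3 fires, +4 burnt (F count now 3)
Step 5: +1 fires, +3 burnt (F count now 1)
Step 6: +1 fires, +1 burnt (F count now 1)
Step 7: +1 fires, +1 burnt (F count now 1)
Step 8: +1 fires, +1 burnt (F count now 1)
Step 9: +0 fires, +1 burnt (F count now 0)
Fire out after step 9
Initially T: 17, now '.': 29
Total burnt (originally-T cells now '.'): 16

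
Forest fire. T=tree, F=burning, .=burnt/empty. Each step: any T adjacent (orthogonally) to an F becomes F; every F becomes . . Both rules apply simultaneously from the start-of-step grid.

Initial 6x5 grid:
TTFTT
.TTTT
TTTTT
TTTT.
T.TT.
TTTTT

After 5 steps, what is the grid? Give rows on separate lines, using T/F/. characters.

Step 1: 3 trees catch fire, 1 burn out
  TF.FT
  .TFTT
  TTTTT
  TTTT.
  T.TT.
  TTTTT
Step 2: 5 trees catch fire, 3 burn out
  F...F
  .F.FT
  TTFTT
  TTTT.
  T.TT.
  TTTTT
Step 3: 4 trees catch fire, 5 burn out
  .....
  ....F
  TF.FT
  TTFT.
  T.TT.
  TTTTT
Step 4: 5 trees catch fire, 4 burn out
  .....
  .....
  F...F
  TF.F.
  T.FT.
  TTTTT
Step 5: 3 trees catch fire, 5 burn out
  .....
  .....
  .....
  F....
  T..F.
  TTFTT

.....
.....
.....
F....
T..F.
TTFTT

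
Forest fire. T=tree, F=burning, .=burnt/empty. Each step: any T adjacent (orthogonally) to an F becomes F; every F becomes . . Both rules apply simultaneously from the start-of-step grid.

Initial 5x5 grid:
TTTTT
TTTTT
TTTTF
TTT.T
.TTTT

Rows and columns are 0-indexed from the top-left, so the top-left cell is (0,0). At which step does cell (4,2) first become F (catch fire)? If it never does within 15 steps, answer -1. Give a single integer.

Step 1: cell (4,2)='T' (+3 fires, +1 burnt)
Step 2: cell (4,2)='T' (+4 fires, +3 burnt)
Step 3: cell (4,2)='T' (+5 fires, +4 burnt)
Step 4: cell (4,2)='F' (+5 fires, +5 burnt)
  -> target ignites at step 4
Step 5: cell (4,2)='.' (+4 fires, +5 burnt)
Step 6: cell (4,2)='.' (+1 fires, +4 burnt)
Step 7: cell (4,2)='.' (+0 fires, +1 burnt)
  fire out at step 7

4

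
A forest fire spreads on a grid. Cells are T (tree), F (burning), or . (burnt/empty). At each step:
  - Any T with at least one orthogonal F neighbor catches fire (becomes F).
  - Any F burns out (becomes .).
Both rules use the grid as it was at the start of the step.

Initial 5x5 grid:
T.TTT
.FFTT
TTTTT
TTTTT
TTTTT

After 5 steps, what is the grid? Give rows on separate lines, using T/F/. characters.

Step 1: 4 trees catch fire, 2 burn out
  T.FTT
  ...FT
  TFFTT
  TTTTT
  TTTTT
Step 2: 6 trees catch fire, 4 burn out
  T..FT
  ....F
  F..FT
  TFFTT
  TTTTT
Step 3: 6 trees catch fire, 6 burn out
  T...F
  .....
  ....F
  F..FT
  TFFTT
Step 4: 3 trees catch fire, 6 burn out
  T....
  .....
  .....
  ....F
  F..FT
Step 5: 1 trees catch fire, 3 burn out
  T....
  .....
  .....
  .....
  ....F

T....
.....
.....
.....
....F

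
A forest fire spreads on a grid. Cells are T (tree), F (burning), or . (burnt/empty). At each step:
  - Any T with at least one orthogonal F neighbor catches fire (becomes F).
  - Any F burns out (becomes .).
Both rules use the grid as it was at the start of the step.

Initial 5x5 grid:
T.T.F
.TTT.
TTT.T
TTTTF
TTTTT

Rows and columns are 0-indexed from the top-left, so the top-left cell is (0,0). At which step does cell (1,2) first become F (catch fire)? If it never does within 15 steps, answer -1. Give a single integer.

Step 1: cell (1,2)='T' (+3 fires, +2 burnt)
Step 2: cell (1,2)='T' (+2 fires, +3 burnt)
Step 3: cell (1,2)='T' (+3 fires, +2 burnt)
Step 4: cell (1,2)='F' (+4 fires, +3 burnt)
  -> target ignites at step 4
Step 5: cell (1,2)='.' (+5 fires, +4 burnt)
Step 6: cell (1,2)='.' (+0 fires, +5 burnt)
  fire out at step 6

4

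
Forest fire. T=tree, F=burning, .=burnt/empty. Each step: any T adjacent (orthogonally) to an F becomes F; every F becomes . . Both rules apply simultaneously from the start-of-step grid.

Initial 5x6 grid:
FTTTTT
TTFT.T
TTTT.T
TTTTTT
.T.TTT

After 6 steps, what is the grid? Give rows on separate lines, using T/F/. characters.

Step 1: 6 trees catch fire, 2 burn out
  .FFTTT
  FF.F.T
  TTFT.T
  TTTTTT
  .T.TTT
Step 2: 5 trees catch fire, 6 burn out
  ...FTT
  .....T
  FF.F.T
  TTFTTT
  .T.TTT
Step 3: 4 trees catch fire, 5 burn out
  ....FT
  .....T
  .....T
  FF.FTT
  .T.TTT
Step 4: 4 trees catch fire, 4 burn out
  .....F
  .....T
  .....T
  ....FT
  .F.FTT
Step 5: 3 trees catch fire, 4 burn out
  ......
  .....F
  .....T
  .....F
  ....FT
Step 6: 2 trees catch fire, 3 burn out
  ......
  ......
  .....F
  ......
  .....F

......
......
.....F
......
.....F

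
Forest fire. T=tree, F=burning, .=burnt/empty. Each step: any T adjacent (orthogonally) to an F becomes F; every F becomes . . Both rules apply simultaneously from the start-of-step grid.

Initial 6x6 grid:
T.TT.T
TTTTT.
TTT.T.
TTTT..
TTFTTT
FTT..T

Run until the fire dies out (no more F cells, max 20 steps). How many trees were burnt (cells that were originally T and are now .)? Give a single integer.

Step 1: +6 fires, +2 burnt (F count now 6)
Step 2: +5 fires, +6 burnt (F count now 5)
Step 3: +4 fires, +5 burnt (F count now 4)
Step 4: +5 fires, +4 burnt (F count now 5)
Step 5: +3 fires, +5 burnt (F count now 3)
Step 6: +1 fires, +3 burnt (F count now 1)
Step 7: +0 fires, +1 burnt (F count now 0)
Fire out after step 7
Initially T: 25, now '.': 35
Total burnt (originally-T cells now '.'): 24

Answer: 24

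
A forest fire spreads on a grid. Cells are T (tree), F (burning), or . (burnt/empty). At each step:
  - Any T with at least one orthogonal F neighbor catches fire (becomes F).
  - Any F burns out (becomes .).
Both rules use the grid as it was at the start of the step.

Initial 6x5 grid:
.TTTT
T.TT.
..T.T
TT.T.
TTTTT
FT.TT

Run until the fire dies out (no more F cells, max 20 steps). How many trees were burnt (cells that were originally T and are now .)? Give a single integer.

Step 1: +2 fires, +1 burnt (F count now 2)
Step 2: +2 fires, +2 burnt (F count now 2)
Step 3: +2 fires, +2 burnt (F count now 2)
Step 4: +1 fires, +2 burnt (F count now 1)
Step 5: +3 fires, +1 burnt (F count now 3)
Step 6: +1 fires, +3 burnt (F count now 1)
Step 7: +0 fires, +1 burnt (F count now 0)
Fire out after step 7
Initially T: 20, now '.': 21
Total burnt (originally-T cells now '.'): 11

Answer: 11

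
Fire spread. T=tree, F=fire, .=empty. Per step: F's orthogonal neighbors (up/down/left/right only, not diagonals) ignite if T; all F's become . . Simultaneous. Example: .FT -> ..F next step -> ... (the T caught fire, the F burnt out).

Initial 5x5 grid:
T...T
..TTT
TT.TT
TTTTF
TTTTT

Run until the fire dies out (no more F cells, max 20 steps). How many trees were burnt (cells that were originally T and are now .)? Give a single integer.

Answer: 17

Derivation:
Step 1: +3 fires, +1 burnt (F count now 3)
Step 2: +4 fires, +3 burnt (F count now 4)
Step 3: +4 fires, +4 burnt (F count now 4)
Step 4: +4 fires, +4 burnt (F count now 4)
Step 5: +2 fires, +4 burnt (F count now 2)
Step 6: +0 fires, +2 burnt (F count now 0)
Fire out after step 6
Initially T: 18, now '.': 24
Total burnt (originally-T cells now '.'): 17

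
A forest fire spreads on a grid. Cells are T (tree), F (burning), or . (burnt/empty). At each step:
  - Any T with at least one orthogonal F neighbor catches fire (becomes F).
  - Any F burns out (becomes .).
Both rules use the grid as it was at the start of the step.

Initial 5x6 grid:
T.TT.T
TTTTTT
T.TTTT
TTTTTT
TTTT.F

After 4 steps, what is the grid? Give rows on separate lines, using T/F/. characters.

Step 1: 1 trees catch fire, 1 burn out
  T.TT.T
  TTTTTT
  T.TTTT
  TTTTTF
  TTTT..
Step 2: 2 trees catch fire, 1 burn out
  T.TT.T
  TTTTTT
  T.TTTF
  TTTTF.
  TTTT..
Step 3: 3 trees catch fire, 2 burn out
  T.TT.T
  TTTTTF
  T.TTF.
  TTTF..
  TTTT..
Step 4: 5 trees catch fire, 3 burn out
  T.TT.F
  TTTTF.
  T.TF..
  TTF...
  TTTF..

T.TT.F
TTTTF.
T.TF..
TTF...
TTTF..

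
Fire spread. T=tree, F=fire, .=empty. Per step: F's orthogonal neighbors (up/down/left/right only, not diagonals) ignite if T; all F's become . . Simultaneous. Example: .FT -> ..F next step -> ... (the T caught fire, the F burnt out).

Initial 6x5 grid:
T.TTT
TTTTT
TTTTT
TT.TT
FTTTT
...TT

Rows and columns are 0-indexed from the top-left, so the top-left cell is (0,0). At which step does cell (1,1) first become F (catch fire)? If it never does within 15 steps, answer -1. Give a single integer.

Step 1: cell (1,1)='T' (+2 fires, +1 burnt)
Step 2: cell (1,1)='T' (+3 fires, +2 burnt)
Step 3: cell (1,1)='T' (+3 fires, +3 burnt)
Step 4: cell (1,1)='F' (+6 fires, +3 burnt)
  -> target ignites at step 4
Step 5: cell (1,1)='.' (+4 fires, +6 burnt)
Step 6: cell (1,1)='.' (+3 fires, +4 burnt)
Step 7: cell (1,1)='.' (+2 fires, +3 burnt)
Step 8: cell (1,1)='.' (+1 fires, +2 burnt)
Step 9: cell (1,1)='.' (+0 fires, +1 burnt)
  fire out at step 9

4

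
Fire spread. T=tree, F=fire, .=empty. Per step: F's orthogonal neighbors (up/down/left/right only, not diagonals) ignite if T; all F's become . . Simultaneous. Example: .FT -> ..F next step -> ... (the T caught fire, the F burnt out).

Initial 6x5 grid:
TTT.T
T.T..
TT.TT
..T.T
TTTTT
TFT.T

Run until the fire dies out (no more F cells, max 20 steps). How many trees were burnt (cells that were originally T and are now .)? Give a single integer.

Answer: 12

Derivation:
Step 1: +3 fires, +1 burnt (F count now 3)
Step 2: +2 fires, +3 burnt (F count now 2)
Step 3: +2 fires, +2 burnt (F count now 2)
Step 4: +1 fires, +2 burnt (F count now 1)
Step 5: +2 fires, +1 burnt (F count now 2)
Step 6: +1 fires, +2 burnt (F count now 1)
Step 7: +1 fires, +1 burnt (F count now 1)
Step 8: +0 fires, +1 burnt (F count now 0)
Fire out after step 8
Initially T: 20, now '.': 22
Total burnt (originally-T cells now '.'): 12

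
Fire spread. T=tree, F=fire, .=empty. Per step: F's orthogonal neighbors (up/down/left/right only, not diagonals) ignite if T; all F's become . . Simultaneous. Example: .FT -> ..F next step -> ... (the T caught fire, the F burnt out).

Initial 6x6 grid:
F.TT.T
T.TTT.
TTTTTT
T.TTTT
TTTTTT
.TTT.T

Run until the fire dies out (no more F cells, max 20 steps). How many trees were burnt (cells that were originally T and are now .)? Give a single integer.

Step 1: +1 fires, +1 burnt (F count now 1)
Step 2: +1 fires, +1 burnt (F count now 1)
Step 3: +2 fires, +1 burnt (F count now 2)
Step 4: +2 fires, +2 burnt (F count now 2)
Step 5: +4 fires, +2 burnt (F count now 4)
Step 6: +6 fires, +4 burnt (F count now 6)
Step 7: +6 fires, +6 burnt (F count now 6)
Step 8: +3 fires, +6 burnt (F count now 3)
Step 9: +1 fires, +3 burnt (F count now 1)
Step 10: +1 fires, +1 burnt (F count now 1)
Step 11: +0 fires, +1 burnt (F count now 0)
Fire out after step 11
Initially T: 28, now '.': 35
Total burnt (originally-T cells now '.'): 27

Answer: 27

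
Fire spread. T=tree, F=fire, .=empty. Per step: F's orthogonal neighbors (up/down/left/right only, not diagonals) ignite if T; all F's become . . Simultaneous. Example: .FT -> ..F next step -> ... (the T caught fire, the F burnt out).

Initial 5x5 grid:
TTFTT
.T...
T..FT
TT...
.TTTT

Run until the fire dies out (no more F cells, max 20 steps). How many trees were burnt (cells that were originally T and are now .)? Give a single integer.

Answer: 6

Derivation:
Step 1: +3 fires, +2 burnt (F count now 3)
Step 2: +3 fires, +3 burnt (F count now 3)
Step 3: +0 fires, +3 burnt (F count now 0)
Fire out after step 3
Initially T: 13, now '.': 18
Total burnt (originally-T cells now '.'): 6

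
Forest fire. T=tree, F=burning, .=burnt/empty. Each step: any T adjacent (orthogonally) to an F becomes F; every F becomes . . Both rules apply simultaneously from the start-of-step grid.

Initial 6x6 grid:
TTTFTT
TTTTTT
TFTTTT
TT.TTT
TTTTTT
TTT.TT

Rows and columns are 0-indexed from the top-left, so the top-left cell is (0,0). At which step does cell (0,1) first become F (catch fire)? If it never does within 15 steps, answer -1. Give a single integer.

Step 1: cell (0,1)='T' (+7 fires, +2 burnt)
Step 2: cell (0,1)='F' (+8 fires, +7 burnt)
  -> target ignites at step 2
Step 3: cell (0,1)='.' (+7 fires, +8 burnt)
Step 4: cell (0,1)='.' (+5 fires, +7 burnt)
Step 5: cell (0,1)='.' (+2 fires, +5 burnt)
Step 6: cell (0,1)='.' (+2 fires, +2 burnt)
Step 7: cell (0,1)='.' (+1 fires, +2 burnt)
Step 8: cell (0,1)='.' (+0 fires, +1 burnt)
  fire out at step 8

2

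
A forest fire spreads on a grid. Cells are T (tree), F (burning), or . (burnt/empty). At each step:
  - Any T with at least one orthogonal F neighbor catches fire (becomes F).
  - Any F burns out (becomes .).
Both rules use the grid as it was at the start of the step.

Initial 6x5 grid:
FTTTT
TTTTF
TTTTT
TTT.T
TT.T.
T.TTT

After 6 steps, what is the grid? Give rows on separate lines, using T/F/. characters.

Step 1: 5 trees catch fire, 2 burn out
  .FTTF
  FTTF.
  TTTTF
  TTT.T
  TT.T.
  T.TTT
Step 2: 7 trees catch fire, 5 burn out
  ..FF.
  .FF..
  FTTF.
  TTT.F
  TT.T.
  T.TTT
Step 3: 3 trees catch fire, 7 burn out
  .....
  .....
  .FF..
  FTT..
  TT.T.
  T.TTT
Step 4: 3 trees catch fire, 3 burn out
  .....
  .....
  .....
  .FF..
  FT.T.
  T.TTT
Step 5: 2 trees catch fire, 3 burn out
  .....
  .....
  .....
  .....
  .F.T.
  F.TTT
Step 6: 0 trees catch fire, 2 burn out
  .....
  .....
  .....
  .....
  ...T.
  ..TTT

.....
.....
.....
.....
...T.
..TTT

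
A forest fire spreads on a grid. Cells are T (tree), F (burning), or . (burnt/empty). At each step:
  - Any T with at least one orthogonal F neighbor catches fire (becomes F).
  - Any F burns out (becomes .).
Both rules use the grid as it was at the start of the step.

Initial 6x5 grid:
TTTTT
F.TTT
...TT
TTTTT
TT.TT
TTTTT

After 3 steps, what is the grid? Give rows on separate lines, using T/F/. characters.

Step 1: 1 trees catch fire, 1 burn out
  FTTTT
  ..TTT
  ...TT
  TTTTT
  TT.TT
  TTTTT
Step 2: 1 trees catch fire, 1 burn out
  .FTTT
  ..TTT
  ...TT
  TTTTT
  TT.TT
  TTTTT
Step 3: 1 trees catch fire, 1 burn out
  ..FTT
  ..TTT
  ...TT
  TTTTT
  TT.TT
  TTTTT

..FTT
..TTT
...TT
TTTTT
TT.TT
TTTTT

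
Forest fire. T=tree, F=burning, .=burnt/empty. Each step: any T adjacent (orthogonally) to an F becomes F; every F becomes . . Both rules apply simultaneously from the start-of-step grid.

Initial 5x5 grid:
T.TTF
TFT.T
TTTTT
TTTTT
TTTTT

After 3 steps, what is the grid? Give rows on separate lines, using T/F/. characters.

Step 1: 5 trees catch fire, 2 burn out
  T.TF.
  F.F.F
  TFTTT
  TTTTT
  TTTTT
Step 2: 6 trees catch fire, 5 burn out
  F.F..
  .....
  F.FTF
  TFTTT
  TTTTT
Step 3: 5 trees catch fire, 6 burn out
  .....
  .....
  ...F.
  F.FTF
  TFTTT

.....
.....
...F.
F.FTF
TFTTT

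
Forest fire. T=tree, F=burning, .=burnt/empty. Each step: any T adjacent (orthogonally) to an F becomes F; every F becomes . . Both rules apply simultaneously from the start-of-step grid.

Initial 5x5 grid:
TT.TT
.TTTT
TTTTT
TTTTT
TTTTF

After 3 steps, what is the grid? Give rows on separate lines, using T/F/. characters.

Step 1: 2 trees catch fire, 1 burn out
  TT.TT
  .TTTT
  TTTTT
  TTTTF
  TTTF.
Step 2: 3 trees catch fire, 2 burn out
  TT.TT
  .TTTT
  TTTTF
  TTTF.
  TTF..
Step 3: 4 trees catch fire, 3 burn out
  TT.TT
  .TTTF
  TTTF.
  TTF..
  TF...

TT.TT
.TTTF
TTTF.
TTF..
TF...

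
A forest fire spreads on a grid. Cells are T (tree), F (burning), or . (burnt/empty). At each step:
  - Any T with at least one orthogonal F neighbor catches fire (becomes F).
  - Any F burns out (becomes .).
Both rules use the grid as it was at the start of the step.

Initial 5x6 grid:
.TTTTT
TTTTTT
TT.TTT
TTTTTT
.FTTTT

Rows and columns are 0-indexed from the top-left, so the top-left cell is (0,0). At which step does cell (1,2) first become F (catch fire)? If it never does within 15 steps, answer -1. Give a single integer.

Step 1: cell (1,2)='T' (+2 fires, +1 burnt)
Step 2: cell (1,2)='T' (+4 fires, +2 burnt)
Step 3: cell (1,2)='T' (+4 fires, +4 burnt)
Step 4: cell (1,2)='F' (+6 fires, +4 burnt)
  -> target ignites at step 4
Step 5: cell (1,2)='.' (+4 fires, +6 burnt)
Step 6: cell (1,2)='.' (+3 fires, +4 burnt)
Step 7: cell (1,2)='.' (+2 fires, +3 burnt)
Step 8: cell (1,2)='.' (+1 fires, +2 burnt)
Step 9: cell (1,2)='.' (+0 fires, +1 burnt)
  fire out at step 9

4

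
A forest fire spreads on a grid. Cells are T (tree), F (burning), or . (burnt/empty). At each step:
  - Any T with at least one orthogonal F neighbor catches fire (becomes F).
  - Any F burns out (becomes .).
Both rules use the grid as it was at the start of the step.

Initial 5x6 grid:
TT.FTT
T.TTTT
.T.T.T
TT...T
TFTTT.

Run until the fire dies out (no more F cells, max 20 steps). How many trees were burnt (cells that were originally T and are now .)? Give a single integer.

Answer: 16

Derivation:
Step 1: +5 fires, +2 burnt (F count now 5)
Step 2: +7 fires, +5 burnt (F count now 7)
Step 3: +2 fires, +7 burnt (F count now 2)
Step 4: +1 fires, +2 burnt (F count now 1)
Step 5: +1 fires, +1 burnt (F count now 1)
Step 6: +0 fires, +1 burnt (F count now 0)
Fire out after step 6
Initially T: 19, now '.': 27
Total burnt (originally-T cells now '.'): 16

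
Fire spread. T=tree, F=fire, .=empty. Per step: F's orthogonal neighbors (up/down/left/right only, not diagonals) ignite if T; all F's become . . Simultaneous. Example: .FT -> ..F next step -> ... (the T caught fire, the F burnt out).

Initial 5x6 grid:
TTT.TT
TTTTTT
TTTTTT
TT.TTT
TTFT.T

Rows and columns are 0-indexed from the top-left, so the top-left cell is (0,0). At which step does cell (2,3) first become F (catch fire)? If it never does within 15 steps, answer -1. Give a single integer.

Step 1: cell (2,3)='T' (+2 fires, +1 burnt)
Step 2: cell (2,3)='T' (+3 fires, +2 burnt)
Step 3: cell (2,3)='F' (+4 fires, +3 burnt)
  -> target ignites at step 3
Step 4: cell (2,3)='.' (+6 fires, +4 burnt)
Step 5: cell (2,3)='.' (+6 fires, +6 burnt)
Step 6: cell (2,3)='.' (+4 fires, +6 burnt)
Step 7: cell (2,3)='.' (+1 fires, +4 burnt)
Step 8: cell (2,3)='.' (+0 fires, +1 burnt)
  fire out at step 8

3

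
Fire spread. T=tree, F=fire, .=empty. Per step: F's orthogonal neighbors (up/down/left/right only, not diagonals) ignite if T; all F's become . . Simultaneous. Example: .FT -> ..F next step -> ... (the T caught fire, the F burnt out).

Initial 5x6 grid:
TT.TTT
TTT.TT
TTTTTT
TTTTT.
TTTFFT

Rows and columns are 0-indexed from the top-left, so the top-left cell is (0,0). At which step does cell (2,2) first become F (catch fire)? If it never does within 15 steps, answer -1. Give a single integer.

Step 1: cell (2,2)='T' (+4 fires, +2 burnt)
Step 2: cell (2,2)='T' (+4 fires, +4 burnt)
Step 3: cell (2,2)='F' (+5 fires, +4 burnt)
  -> target ignites at step 3
Step 4: cell (2,2)='.' (+5 fires, +5 burnt)
Step 5: cell (2,2)='.' (+4 fires, +5 burnt)
Step 6: cell (2,2)='.' (+2 fires, +4 burnt)
Step 7: cell (2,2)='.' (+1 fires, +2 burnt)
Step 8: cell (2,2)='.' (+0 fires, +1 burnt)
  fire out at step 8

3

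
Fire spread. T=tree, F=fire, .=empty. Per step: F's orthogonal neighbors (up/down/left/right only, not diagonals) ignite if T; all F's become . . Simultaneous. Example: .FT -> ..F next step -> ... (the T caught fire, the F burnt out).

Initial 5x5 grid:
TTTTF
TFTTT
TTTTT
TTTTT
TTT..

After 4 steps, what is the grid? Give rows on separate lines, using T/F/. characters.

Step 1: 6 trees catch fire, 2 burn out
  TFTF.
  F.FTF
  TFTTT
  TTTTT
  TTT..
Step 2: 7 trees catch fire, 6 burn out
  F.F..
  ...F.
  F.FTF
  TFTTT
  TTT..
Step 3: 5 trees catch fire, 7 burn out
  .....
  .....
  ...F.
  F.FTF
  TFT..
Step 4: 3 trees catch fire, 5 burn out
  .....
  .....
  .....
  ...F.
  F.F..

.....
.....
.....
...F.
F.F..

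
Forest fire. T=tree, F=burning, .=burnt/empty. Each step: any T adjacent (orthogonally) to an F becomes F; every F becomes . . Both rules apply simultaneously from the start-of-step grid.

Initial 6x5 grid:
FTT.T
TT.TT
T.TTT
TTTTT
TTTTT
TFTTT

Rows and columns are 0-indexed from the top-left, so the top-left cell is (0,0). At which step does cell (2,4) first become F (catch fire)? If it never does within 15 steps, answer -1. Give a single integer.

Step 1: cell (2,4)='T' (+5 fires, +2 burnt)
Step 2: cell (2,4)='T' (+7 fires, +5 burnt)
Step 3: cell (2,4)='T' (+4 fires, +7 burnt)
Step 4: cell (2,4)='T' (+3 fires, +4 burnt)
Step 5: cell (2,4)='T' (+2 fires, +3 burnt)
Step 6: cell (2,4)='F' (+2 fires, +2 burnt)
  -> target ignites at step 6
Step 7: cell (2,4)='.' (+1 fires, +2 burnt)
Step 8: cell (2,4)='.' (+1 fires, +1 burnt)
Step 9: cell (2,4)='.' (+0 fires, +1 burnt)
  fire out at step 9

6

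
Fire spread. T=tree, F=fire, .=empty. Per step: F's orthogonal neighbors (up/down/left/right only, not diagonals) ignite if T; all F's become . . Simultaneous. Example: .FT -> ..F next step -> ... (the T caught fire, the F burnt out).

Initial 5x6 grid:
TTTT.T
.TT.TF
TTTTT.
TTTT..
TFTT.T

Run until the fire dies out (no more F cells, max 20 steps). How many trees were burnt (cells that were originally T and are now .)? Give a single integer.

Step 1: +5 fires, +2 burnt (F count now 5)
Step 2: +5 fires, +5 burnt (F count now 5)
Step 3: +5 fires, +5 burnt (F count now 5)
Step 4: +2 fires, +5 burnt (F count now 2)
Step 5: +2 fires, +2 burnt (F count now 2)
Step 6: +1 fires, +2 burnt (F count now 1)
Step 7: +0 fires, +1 burnt (F count now 0)
Fire out after step 7
Initially T: 21, now '.': 29
Total burnt (originally-T cells now '.'): 20

Answer: 20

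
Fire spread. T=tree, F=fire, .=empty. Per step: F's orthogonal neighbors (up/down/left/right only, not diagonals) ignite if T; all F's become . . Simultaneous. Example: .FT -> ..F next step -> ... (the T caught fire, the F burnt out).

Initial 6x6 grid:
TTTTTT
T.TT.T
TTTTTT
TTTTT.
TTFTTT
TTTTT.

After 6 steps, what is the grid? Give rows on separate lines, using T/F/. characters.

Step 1: 4 trees catch fire, 1 burn out
  TTTTTT
  T.TT.T
  TTTTTT
  TTFTT.
  TF.FTT
  TTFTT.
Step 2: 7 trees catch fire, 4 burn out
  TTTTTT
  T.TT.T
  TTFTTT
  TF.FT.
  F...FT
  TF.FT.
Step 3: 8 trees catch fire, 7 burn out
  TTTTTT
  T.FT.T
  TF.FTT
  F...F.
  .....F
  F...F.
Step 4: 4 trees catch fire, 8 burn out
  TTFTTT
  T..F.T
  F...FT
  ......
  ......
  ......
Step 5: 4 trees catch fire, 4 burn out
  TF.FTT
  F....T
  .....F
  ......
  ......
  ......
Step 6: 3 trees catch fire, 4 burn out
  F...FT
  .....F
  ......
  ......
  ......
  ......

F...FT
.....F
......
......
......
......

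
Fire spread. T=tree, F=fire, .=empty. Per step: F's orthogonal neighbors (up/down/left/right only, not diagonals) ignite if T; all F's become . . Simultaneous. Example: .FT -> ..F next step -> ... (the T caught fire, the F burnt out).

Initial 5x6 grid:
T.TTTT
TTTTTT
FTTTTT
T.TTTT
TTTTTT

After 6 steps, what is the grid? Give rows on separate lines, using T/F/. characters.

Step 1: 3 trees catch fire, 1 burn out
  T.TTTT
  FTTTTT
  .FTTTT
  F.TTTT
  TTTTTT
Step 2: 4 trees catch fire, 3 burn out
  F.TTTT
  .FTTTT
  ..FTTT
  ..TTTT
  FTTTTT
Step 3: 4 trees catch fire, 4 burn out
  ..TTTT
  ..FTTT
  ...FTT
  ..FTTT
  .FTTTT
Step 4: 5 trees catch fire, 4 burn out
  ..FTTT
  ...FTT
  ....FT
  ...FTT
  ..FTTT
Step 5: 5 trees catch fire, 5 burn out
  ...FTT
  ....FT
  .....F
  ....FT
  ...FTT
Step 6: 4 trees catch fire, 5 burn out
  ....FT
  .....F
  ......
  .....F
  ....FT

....FT
.....F
......
.....F
....FT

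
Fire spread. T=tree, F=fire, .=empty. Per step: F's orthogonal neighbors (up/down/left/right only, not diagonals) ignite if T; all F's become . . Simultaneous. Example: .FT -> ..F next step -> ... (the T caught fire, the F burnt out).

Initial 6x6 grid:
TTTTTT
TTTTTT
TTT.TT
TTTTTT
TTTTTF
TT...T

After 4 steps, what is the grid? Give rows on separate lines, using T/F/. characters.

Step 1: 3 trees catch fire, 1 burn out
  TTTTTT
  TTTTTT
  TTT.TT
  TTTTTF
  TTTTF.
  TT...F
Step 2: 3 trees catch fire, 3 burn out
  TTTTTT
  TTTTTT
  TTT.TF
  TTTTF.
  TTTF..
  TT....
Step 3: 4 trees catch fire, 3 burn out
  TTTTTT
  TTTTTF
  TTT.F.
  TTTF..
  TTF...
  TT....
Step 4: 4 trees catch fire, 4 burn out
  TTTTTF
  TTTTF.
  TTT...
  TTF...
  TF....
  TT....

TTTTTF
TTTTF.
TTT...
TTF...
TF....
TT....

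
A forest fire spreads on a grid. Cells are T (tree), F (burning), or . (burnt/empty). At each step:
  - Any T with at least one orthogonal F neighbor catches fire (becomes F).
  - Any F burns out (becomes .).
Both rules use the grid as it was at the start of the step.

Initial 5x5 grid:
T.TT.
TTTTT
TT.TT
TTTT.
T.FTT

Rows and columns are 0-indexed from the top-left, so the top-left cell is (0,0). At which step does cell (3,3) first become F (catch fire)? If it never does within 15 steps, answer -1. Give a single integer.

Step 1: cell (3,3)='T' (+2 fires, +1 burnt)
Step 2: cell (3,3)='F' (+3 fires, +2 burnt)
  -> target ignites at step 2
Step 3: cell (3,3)='.' (+3 fires, +3 burnt)
Step 4: cell (3,3)='.' (+5 fires, +3 burnt)
Step 5: cell (3,3)='.' (+4 fires, +5 burnt)
Step 6: cell (3,3)='.' (+2 fires, +4 burnt)
Step 7: cell (3,3)='.' (+0 fires, +2 burnt)
  fire out at step 7

2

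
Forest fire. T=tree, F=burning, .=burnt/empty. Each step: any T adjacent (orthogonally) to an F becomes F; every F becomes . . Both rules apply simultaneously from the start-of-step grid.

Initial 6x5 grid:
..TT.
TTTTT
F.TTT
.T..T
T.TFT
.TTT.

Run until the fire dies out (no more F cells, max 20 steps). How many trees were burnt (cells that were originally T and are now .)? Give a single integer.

Step 1: +4 fires, +2 burnt (F count now 4)
Step 2: +3 fires, +4 burnt (F count now 3)
Step 3: +3 fires, +3 burnt (F count now 3)
Step 4: +5 fires, +3 burnt (F count now 5)
Step 5: +1 fires, +5 burnt (F count now 1)
Step 6: +0 fires, +1 burnt (F count now 0)
Fire out after step 6
Initially T: 18, now '.': 28
Total burnt (originally-T cells now '.'): 16

Answer: 16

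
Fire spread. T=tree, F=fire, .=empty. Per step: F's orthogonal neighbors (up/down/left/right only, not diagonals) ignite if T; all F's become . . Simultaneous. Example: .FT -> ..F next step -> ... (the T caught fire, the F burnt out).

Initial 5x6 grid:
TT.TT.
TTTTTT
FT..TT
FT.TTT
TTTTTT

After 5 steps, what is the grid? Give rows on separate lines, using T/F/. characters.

Step 1: 4 trees catch fire, 2 burn out
  TT.TT.
  FTTTTT
  .F..TT
  .F.TTT
  FTTTTT
Step 2: 3 trees catch fire, 4 burn out
  FT.TT.
  .FTTTT
  ....TT
  ...TTT
  .FTTTT
Step 3: 3 trees catch fire, 3 burn out
  .F.TT.
  ..FTTT
  ....TT
  ...TTT
  ..FTTT
Step 4: 2 trees catch fire, 3 burn out
  ...TT.
  ...FTT
  ....TT
  ...TTT
  ...FTT
Step 5: 4 trees catch fire, 2 burn out
  ...FT.
  ....FT
  ....TT
  ...FTT
  ....FT

...FT.
....FT
....TT
...FTT
....FT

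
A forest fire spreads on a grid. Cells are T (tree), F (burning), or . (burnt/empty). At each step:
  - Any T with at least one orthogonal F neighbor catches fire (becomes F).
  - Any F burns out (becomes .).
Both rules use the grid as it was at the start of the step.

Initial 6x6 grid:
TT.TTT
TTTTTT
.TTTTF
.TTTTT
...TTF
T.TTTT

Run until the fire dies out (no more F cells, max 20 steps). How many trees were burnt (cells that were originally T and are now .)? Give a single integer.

Answer: 26

Derivation:
Step 1: +5 fires, +2 burnt (F count now 5)
Step 2: +6 fires, +5 burnt (F count now 6)
Step 3: +5 fires, +6 burnt (F count now 5)
Step 4: +5 fires, +5 burnt (F count now 5)
Step 5: +2 fires, +5 burnt (F count now 2)
Step 6: +2 fires, +2 burnt (F count now 2)
Step 7: +1 fires, +2 burnt (F count now 1)
Step 8: +0 fires, +1 burnt (F count now 0)
Fire out after step 8
Initially T: 27, now '.': 35
Total burnt (originally-T cells now '.'): 26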